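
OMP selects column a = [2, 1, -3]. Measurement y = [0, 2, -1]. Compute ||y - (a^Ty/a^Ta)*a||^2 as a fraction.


a^T a = 14.
a^T y = 5.
coeff = 5/14 = 5/14.
||r||^2 = 45/14.

45/14


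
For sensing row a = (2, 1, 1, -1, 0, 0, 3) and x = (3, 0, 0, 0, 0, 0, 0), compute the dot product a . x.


Non-zero terms: ['2*3']
Products: [6]
y = sum = 6.

6


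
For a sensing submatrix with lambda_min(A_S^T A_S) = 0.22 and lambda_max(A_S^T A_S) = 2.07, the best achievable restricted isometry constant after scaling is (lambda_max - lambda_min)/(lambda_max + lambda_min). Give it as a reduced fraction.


lambda_max - lambda_min = 2.07 - 0.22 = 1.85.
lambda_max + lambda_min = 2.07 + 0.22 = 2.29.
delta = 1.85/2.29 = 185/229.

185/229


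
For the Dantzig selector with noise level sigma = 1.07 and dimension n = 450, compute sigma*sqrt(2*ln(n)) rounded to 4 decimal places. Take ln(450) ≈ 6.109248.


ln(450) ≈ 6.109248.
2*ln(n) ≈ 12.218496.
sqrt(2*ln(n)) ≈ sqrt(12.218496) ≈ 3.495497.
threshold ≈ 1.07*3.495497 = 3.74018179 ≈ 3.7402.

3.7402


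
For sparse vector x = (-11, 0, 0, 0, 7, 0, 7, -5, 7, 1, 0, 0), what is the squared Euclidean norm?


Non-zero entries: [(0, -11), (4, 7), (6, 7), (7, -5), (8, 7), (9, 1)]
Squares: [121, 49, 49, 25, 49, 1]
||x||_2^2 = sum = 294.

294


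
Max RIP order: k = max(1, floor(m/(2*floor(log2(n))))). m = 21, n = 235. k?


floor(log2(235)) = 7.
2*7 = 14.
m/(2*floor(log2(n))) = 21/14 ≈ 1.5.
floor = 1.
k = max(1, 1) = 1.

1


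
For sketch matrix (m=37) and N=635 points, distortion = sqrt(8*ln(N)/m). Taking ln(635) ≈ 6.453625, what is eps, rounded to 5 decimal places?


ln(635) ≈ 6.453625.
8*ln(N)/m ≈ 8*6.453625/37 ≈ 1.39537838.
eps = sqrt(1.39537838) ≈ 1.1812614 ≈ 1.18126.

1.18126


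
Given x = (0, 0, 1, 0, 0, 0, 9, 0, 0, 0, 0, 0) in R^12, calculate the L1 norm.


Non-zero entries: [(2, 1), (6, 9)]
Absolute values: [1, 9]
||x||_1 = sum = 10.

10


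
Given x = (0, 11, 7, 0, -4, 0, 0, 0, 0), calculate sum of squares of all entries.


Non-zero entries: [(1, 11), (2, 7), (4, -4)]
Squares: [121, 49, 16]
||x||_2^2 = sum = 186.

186


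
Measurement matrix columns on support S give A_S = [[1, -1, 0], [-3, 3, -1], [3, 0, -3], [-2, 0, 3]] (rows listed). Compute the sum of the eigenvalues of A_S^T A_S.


Sum of eigenvalues of A_S^T A_S = trace(A_S^T A_S) = sum of squared column norms of A_S.
A_S^T A_S diagonal: [23, 10, 19].
trace = 23 + 10 + 19 = 52.

52


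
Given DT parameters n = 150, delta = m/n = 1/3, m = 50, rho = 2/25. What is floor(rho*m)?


m = 1/3*150 = 50.
rho = 2/25.
rho*m = 2/25*50 = 4.
k = floor(4) = 4.

4


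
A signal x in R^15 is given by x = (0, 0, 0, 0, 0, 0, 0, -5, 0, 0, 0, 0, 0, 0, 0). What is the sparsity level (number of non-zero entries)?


Non-zero positions: [7].
Sparsity = 1.

1


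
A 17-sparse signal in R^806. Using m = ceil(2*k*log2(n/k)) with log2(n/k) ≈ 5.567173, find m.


log2(n/k) = log2(806/17) ≈ 5.567173.
2*k*log2(n/k) ≈ 2*17*5.567173 = 189.283882.
m = ceil(189.283882) = 190.

190


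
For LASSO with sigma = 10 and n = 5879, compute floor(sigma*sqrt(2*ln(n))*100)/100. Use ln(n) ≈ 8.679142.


ln(5879) ≈ 8.679142.
2*ln(n) ≈ 17.358284.
sqrt(2*ln(n)) ≈ sqrt(17.358284) ≈ 4.166327.
lambda ≈ 10*4.166327 = 41.66327.
floor(lambda*100)/100 = 41.66.

41.66


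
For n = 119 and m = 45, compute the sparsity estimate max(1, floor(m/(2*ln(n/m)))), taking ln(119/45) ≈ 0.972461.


n/m = 119/45.
ln(n/m) ≈ 0.972461.
2*ln(n/m) ≈ 1.944922.
m/(2*ln(n/m)) ≈ 45/1.944922 ≈ 23.1372.
floor = 23.
k_max = max(1, 23) = 23.

23


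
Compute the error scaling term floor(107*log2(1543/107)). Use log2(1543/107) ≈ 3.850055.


log2(n/k) = log2(1543/107) ≈ 3.850055.
k*log2(n/k) ≈ 107*3.850055 = 411.955885.
floor(411.955885) = 411.

411


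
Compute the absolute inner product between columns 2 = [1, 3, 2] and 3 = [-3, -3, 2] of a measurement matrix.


Inner product: 1*-3 + 3*-3 + 2*2
Products: [-3, -9, 4]
Sum = -8.
|dot| = 8.

8


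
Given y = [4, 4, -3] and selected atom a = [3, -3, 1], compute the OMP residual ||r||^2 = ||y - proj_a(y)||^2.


a^T a = 19.
a^T y = -3.
coeff = -3/19 = -3/19.
||r||^2 = 770/19.

770/19


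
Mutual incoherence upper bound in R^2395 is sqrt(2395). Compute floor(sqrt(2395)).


48^2 = 2304 <= 2395 < 2401 = 49^2, so 48 <= sqrt(2395) < 49.
floor(sqrt(2395)) = 48.

48


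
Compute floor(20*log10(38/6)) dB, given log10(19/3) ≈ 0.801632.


||x||/||e|| = 38/6 = 19/3.
log10(19/3) ≈ 0.801632.
20*log10(||x||/||e||) ≈ 20*0.801632 = 16.03264.
floor(16.03264) = 16.

16


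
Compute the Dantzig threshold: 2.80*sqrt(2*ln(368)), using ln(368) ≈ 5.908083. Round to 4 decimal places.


ln(368) ≈ 5.908083.
2*ln(n) ≈ 11.816166.
sqrt(2*ln(n)) ≈ sqrt(11.816166) ≈ 3.437465.
threshold ≈ 2.80*3.437465 = 9.624902 ≈ 9.6249.

9.6249


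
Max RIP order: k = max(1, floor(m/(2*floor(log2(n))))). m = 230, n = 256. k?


floor(log2(256)) = 8.
2*8 = 16.
m/(2*floor(log2(n))) = 230/16 ≈ 14.375.
floor = 14.
k = max(1, 14) = 14.

14


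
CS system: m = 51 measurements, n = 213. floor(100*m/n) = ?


100*m/n = 100*51/213 ≈ 23.9437.
floor = 23.

23


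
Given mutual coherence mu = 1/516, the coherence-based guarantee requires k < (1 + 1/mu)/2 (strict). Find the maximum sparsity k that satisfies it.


1/mu = 516.
1 + 1/mu = 517.
(1 + 1/mu)/2 = 258.5 is not an integer, so k_max = floor(258.5) = 258.

258


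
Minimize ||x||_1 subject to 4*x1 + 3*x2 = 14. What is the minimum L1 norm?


Axis intercepts:
  x1 = 7/2, x2 = 0: L1 = 7/2
  x1 = 0, x2 = 14/3: L1 = 14/3
x* = (7/2, 0)
||x*||_1 = 7/2.

7/2


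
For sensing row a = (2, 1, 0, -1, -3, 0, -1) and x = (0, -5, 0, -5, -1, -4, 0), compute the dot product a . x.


Non-zero terms: ['1*-5', '-1*-5', '-3*-1', '0*-4']
Products: [-5, 5, 3, 0]
y = sum = 3.

3


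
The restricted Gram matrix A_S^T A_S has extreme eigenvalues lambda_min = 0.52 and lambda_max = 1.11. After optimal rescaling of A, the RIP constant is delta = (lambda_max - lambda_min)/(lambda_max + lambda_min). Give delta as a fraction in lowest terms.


lambda_max - lambda_min = 1.11 - 0.52 = 0.59.
lambda_max + lambda_min = 1.11 + 0.52 = 1.63.
delta = 0.59/1.63 = 59/163.

59/163


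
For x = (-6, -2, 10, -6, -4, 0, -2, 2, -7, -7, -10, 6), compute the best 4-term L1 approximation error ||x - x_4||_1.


Sorted |x_i| descending: [10, 10, 7, 7, 6, 6, 6, 4, 2, 2, 2, 0]
Keep top 4: [10, 10, 7, 7]
Tail entries: [6, 6, 6, 4, 2, 2, 2, 0]
L1 error = sum of tail = 28.

28


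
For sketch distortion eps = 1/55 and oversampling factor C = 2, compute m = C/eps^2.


1/eps = 55.
(1/eps)^2 = 3025.
m = 2*3025 = 6050.

6050


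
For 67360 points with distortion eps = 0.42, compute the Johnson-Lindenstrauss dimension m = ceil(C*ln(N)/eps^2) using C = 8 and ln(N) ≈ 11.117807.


ln(67360) ≈ 11.117807.
eps^2 = 0.42^2 = 0.1764.
C*ln(N)/eps^2 ≈ 8*11.117807/0.1764 ≈ 504.2089.
m = ceil(504.2089) = 505.

505


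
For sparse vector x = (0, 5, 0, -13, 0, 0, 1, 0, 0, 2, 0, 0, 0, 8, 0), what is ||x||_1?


Non-zero entries: [(1, 5), (3, -13), (6, 1), (9, 2), (13, 8)]
Absolute values: [5, 13, 1, 2, 8]
||x||_1 = sum = 29.

29


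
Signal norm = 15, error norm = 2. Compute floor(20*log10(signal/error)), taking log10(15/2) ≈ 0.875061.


||x||/||e|| = 15/2.
log10(15/2) ≈ 0.875061.
20*log10(||x||/||e||) ≈ 20*0.875061 = 17.50122.
floor(17.50122) = 17.

17


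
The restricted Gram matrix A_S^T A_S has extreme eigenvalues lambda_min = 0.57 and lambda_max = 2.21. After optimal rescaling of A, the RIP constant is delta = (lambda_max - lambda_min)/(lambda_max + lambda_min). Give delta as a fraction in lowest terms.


lambda_max - lambda_min = 2.21 - 0.57 = 1.64.
lambda_max + lambda_min = 2.21 + 0.57 = 2.78.
delta = 1.64/2.78 = 164/278 = 82/139.

82/139


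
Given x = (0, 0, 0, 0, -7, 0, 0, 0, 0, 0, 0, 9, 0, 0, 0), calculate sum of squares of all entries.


Non-zero entries: [(4, -7), (11, 9)]
Squares: [49, 81]
||x||_2^2 = sum = 130.

130


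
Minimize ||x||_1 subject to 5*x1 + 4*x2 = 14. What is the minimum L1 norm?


Axis intercepts:
  x1 = 14/5, x2 = 0: L1 = 14/5
  x1 = 0, x2 = 7/2: L1 = 7/2
x* = (14/5, 0)
||x*||_1 = 14/5.

14/5


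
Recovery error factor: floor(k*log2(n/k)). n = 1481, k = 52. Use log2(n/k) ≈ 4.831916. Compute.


log2(n/k) = log2(1481/52) ≈ 4.831916.
k*log2(n/k) ≈ 52*4.831916 = 251.259632.
floor(251.259632) = 251.

251


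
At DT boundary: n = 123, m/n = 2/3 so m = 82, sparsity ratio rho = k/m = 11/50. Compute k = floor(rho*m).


m = 2/3*123 = 82.
rho = 11/50.
rho*m = 11/50*82 = 18.04.
k = floor(18.04) = 18.

18


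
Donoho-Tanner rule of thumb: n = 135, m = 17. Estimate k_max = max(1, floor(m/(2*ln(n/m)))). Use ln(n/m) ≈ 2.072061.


n/m = 135/17.
ln(n/m) ≈ 2.072061.
2*ln(n/m) ≈ 4.144122.
m/(2*ln(n/m)) ≈ 17/4.144122 ≈ 4.1022.
floor = 4.
k_max = max(1, 4) = 4.

4


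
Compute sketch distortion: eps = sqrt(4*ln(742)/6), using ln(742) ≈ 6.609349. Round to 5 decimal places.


ln(742) ≈ 6.609349.
4*ln(N)/m ≈ 4*6.609349/6 ≈ 4.40623267.
eps = sqrt(4.40623267) ≈ 2.0991028 ≈ 2.09910.

2.09910


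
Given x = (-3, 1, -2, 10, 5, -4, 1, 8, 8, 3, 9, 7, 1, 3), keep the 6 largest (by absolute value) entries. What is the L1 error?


Sorted |x_i| descending: [10, 9, 8, 8, 7, 5, 4, 3, 3, 3, 2, 1, 1, 1]
Keep top 6: [10, 9, 8, 8, 7, 5]
Tail entries: [4, 3, 3, 3, 2, 1, 1, 1]
L1 error = sum of tail = 18.

18


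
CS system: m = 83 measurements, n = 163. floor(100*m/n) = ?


100*m/n = 100*83/163 ≈ 50.9202.
floor = 50.

50


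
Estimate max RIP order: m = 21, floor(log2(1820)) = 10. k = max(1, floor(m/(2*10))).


floor(log2(1820)) = 10.
2*10 = 20.
m/(2*floor(log2(n))) = 21/20 ≈ 1.05.
floor = 1.
k = max(1, 1) = 1.

1


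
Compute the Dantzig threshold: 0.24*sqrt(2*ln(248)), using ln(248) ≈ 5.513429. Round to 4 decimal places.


ln(248) ≈ 5.513429.
2*ln(n) ≈ 11.026858.
sqrt(2*ln(n)) ≈ sqrt(11.026858) ≈ 3.320671.
threshold ≈ 0.24*3.320671 = 0.79696104 ≈ 0.7970.

0.7970


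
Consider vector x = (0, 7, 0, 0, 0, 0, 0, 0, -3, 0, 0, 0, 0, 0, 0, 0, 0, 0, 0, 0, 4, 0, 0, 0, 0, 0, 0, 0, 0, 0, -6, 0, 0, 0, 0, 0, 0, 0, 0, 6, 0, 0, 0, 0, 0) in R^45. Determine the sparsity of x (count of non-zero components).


Non-zero positions: [1, 8, 20, 30, 39].
Sparsity = 5.

5


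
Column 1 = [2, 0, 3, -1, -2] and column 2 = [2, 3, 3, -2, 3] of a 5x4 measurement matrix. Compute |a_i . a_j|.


Inner product: 2*2 + 0*3 + 3*3 + -1*-2 + -2*3
Products: [4, 0, 9, 2, -6]
Sum = 9.
|dot| = 9.

9


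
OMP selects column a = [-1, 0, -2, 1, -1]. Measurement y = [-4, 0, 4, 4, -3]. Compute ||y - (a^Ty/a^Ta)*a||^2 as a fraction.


a^T a = 7.
a^T y = 3.
coeff = 3/7 = 3/7.
||r||^2 = 390/7.

390/7


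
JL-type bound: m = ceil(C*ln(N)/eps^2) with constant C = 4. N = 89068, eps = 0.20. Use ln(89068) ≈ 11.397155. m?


ln(89068) ≈ 11.397155.
eps^2 = 0.20^2 = 0.04.
C*ln(N)/eps^2 ≈ 4*11.397155/0.04 ≈ 1139.7155.
m = ceil(1139.7155) = 1140.

1140


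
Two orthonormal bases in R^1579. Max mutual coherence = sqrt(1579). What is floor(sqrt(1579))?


39^2 = 1521 <= 1579 < 1600 = 40^2, so 39 <= sqrt(1579) < 40.
floor(sqrt(1579)) = 39.

39


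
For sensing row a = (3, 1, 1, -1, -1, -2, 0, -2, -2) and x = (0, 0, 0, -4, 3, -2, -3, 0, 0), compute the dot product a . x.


Non-zero terms: ['-1*-4', '-1*3', '-2*-2', '0*-3']
Products: [4, -3, 4, 0]
y = sum = 5.

5


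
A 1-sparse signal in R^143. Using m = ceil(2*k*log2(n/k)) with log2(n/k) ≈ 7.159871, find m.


log2(n/k) = log2(143/1) ≈ 7.159871.
2*k*log2(n/k) ≈ 2*1*7.159871 = 14.319742.
m = ceil(14.319742) = 15.

15


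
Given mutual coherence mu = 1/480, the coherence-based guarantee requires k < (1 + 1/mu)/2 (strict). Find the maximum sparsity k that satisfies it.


1/mu = 480.
1 + 1/mu = 481.
(1 + 1/mu)/2 = 240.5 is not an integer, so k_max = floor(240.5) = 240.

240


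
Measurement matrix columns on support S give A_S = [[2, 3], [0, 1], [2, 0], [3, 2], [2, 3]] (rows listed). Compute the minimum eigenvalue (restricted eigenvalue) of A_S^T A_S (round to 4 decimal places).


A_S^T A_S = [[21, 18], [18, 23]].
trace = 44.
det = 159.
disc = trace^2 - 4*det = 1936 - 4*159 = 1300.
sqrt(1300) ≈ 36.055513.
lam_min = (44 - sqrt(1300))/2 ≈ (44 - 36.055513)/2 = 3.9722435 ≈ 3.9722.

3.9722


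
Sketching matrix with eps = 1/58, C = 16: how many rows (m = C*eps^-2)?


1/eps = 58.
(1/eps)^2 = 3364.
m = 16*3364 = 53824.

53824


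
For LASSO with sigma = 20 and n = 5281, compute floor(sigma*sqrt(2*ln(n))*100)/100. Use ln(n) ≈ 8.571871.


ln(5281) ≈ 8.571871.
2*ln(n) ≈ 17.143742.
sqrt(2*ln(n)) ≈ sqrt(17.143742) ≈ 4.1405.
lambda ≈ 20*4.1405 = 82.81.
floor(lambda*100)/100 = 82.81.

82.81


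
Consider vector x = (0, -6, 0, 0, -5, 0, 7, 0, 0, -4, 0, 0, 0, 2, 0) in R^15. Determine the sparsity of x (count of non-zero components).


Non-zero positions: [1, 4, 6, 9, 13].
Sparsity = 5.

5


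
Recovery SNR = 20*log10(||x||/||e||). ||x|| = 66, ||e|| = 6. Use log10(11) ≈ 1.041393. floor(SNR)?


||x||/||e|| = 66/6 = 11.
log10(11) ≈ 1.041393.
20*log10(||x||/||e||) ≈ 20*1.041393 = 20.82786.
floor(20.82786) = 20.

20


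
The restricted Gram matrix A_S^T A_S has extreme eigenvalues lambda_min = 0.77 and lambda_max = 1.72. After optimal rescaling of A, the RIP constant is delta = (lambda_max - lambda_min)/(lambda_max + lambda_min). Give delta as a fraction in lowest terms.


lambda_max - lambda_min = 1.72 - 0.77 = 0.95.
lambda_max + lambda_min = 1.72 + 0.77 = 2.49.
delta = 0.95/2.49 = 95/249.

95/249


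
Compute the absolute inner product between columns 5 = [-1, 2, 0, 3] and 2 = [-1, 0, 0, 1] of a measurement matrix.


Inner product: -1*-1 + 2*0 + 0*0 + 3*1
Products: [1, 0, 0, 3]
Sum = 4.
|dot| = 4.

4


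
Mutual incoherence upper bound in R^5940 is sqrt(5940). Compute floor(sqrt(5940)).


77^2 = 5929 <= 5940 < 6084 = 78^2, so 77 <= sqrt(5940) < 78.
floor(sqrt(5940)) = 77.

77


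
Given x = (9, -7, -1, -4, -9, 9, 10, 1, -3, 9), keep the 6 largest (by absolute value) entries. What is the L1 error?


Sorted |x_i| descending: [10, 9, 9, 9, 9, 7, 4, 3, 1, 1]
Keep top 6: [10, 9, 9, 9, 9, 7]
Tail entries: [4, 3, 1, 1]
L1 error = sum of tail = 9.

9


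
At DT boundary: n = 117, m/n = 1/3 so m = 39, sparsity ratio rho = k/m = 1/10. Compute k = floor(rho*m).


m = 1/3*117 = 39.
rho = 1/10.
rho*m = 1/10*39 = 3.9.
k = floor(3.9) = 3.

3


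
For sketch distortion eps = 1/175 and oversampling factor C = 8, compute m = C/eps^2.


1/eps = 175.
(1/eps)^2 = 30625.
m = 8*30625 = 245000.

245000


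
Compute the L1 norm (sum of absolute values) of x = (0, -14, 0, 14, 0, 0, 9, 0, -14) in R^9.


Non-zero entries: [(1, -14), (3, 14), (6, 9), (8, -14)]
Absolute values: [14, 14, 9, 14]
||x||_1 = sum = 51.

51


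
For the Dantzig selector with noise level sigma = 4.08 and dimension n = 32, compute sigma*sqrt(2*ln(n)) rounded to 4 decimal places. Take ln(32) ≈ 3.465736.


ln(32) ≈ 3.465736.
2*ln(n) ≈ 6.931472.
sqrt(2*ln(n)) ≈ sqrt(6.931472) ≈ 2.632769.
threshold ≈ 4.08*2.632769 = 10.74169752 ≈ 10.7417.

10.7417


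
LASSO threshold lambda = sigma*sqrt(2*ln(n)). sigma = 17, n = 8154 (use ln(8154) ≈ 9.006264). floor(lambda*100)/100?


ln(8154) ≈ 9.006264.
2*ln(n) ≈ 18.012528.
sqrt(2*ln(n)) ≈ sqrt(18.012528) ≈ 4.244117.
lambda ≈ 17*4.244117 = 72.149989.
floor(lambda*100)/100 = 72.14.

72.14


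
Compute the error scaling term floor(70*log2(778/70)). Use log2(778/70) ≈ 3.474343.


log2(n/k) = log2(778/70) ≈ 3.474343.
k*log2(n/k) ≈ 70*3.474343 = 243.20401.
floor(243.20401) = 243.

243


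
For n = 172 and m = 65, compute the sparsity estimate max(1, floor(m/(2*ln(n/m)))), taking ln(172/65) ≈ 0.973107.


n/m = 172/65.
ln(n/m) ≈ 0.973107.
2*ln(n/m) ≈ 1.946214.
m/(2*ln(n/m)) ≈ 65/1.946214 ≈ 33.3982.
floor = 33.
k_max = max(1, 33) = 33.

33


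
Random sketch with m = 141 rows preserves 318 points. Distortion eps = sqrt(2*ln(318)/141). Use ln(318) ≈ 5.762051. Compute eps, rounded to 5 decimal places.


ln(318) ≈ 5.762051.
2*ln(N)/m ≈ 2*5.762051/141 ≈ 0.08173122.
eps = sqrt(0.08173122) ≈ 0.2858867 ≈ 0.28589.

0.28589


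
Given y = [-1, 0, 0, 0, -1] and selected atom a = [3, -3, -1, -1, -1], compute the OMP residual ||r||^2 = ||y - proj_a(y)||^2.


a^T a = 21.
a^T y = -2.
coeff = -2/21 = -2/21.
||r||^2 = 38/21.

38/21


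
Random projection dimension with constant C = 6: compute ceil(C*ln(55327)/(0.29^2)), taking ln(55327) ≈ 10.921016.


ln(55327) ≈ 10.921016.
eps^2 = 0.29^2 = 0.0841.
C*ln(N)/eps^2 ≈ 6*10.921016/0.0841 ≈ 779.145.
m = ceil(779.145) = 780.

780


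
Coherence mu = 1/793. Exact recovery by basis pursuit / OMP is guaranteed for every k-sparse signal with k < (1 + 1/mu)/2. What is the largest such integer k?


1/mu = 793.
1 + 1/mu = 794.
(1 + 1/mu)/2 = 397 is an integer and the inequality is strict, so k_max = 397 - 1 = 396.

396


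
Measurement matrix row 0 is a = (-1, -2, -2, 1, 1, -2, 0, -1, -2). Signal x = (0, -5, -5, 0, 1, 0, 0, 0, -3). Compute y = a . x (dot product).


Non-zero terms: ['-2*-5', '-2*-5', '1*1', '-2*-3']
Products: [10, 10, 1, 6]
y = sum = 27.

27


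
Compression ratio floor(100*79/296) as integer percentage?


100*m/n = 100*79/296 ≈ 26.6892.
floor = 26.

26


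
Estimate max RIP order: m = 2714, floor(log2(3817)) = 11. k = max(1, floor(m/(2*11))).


floor(log2(3817)) = 11.
2*11 = 22.
m/(2*floor(log2(n))) = 2714/22 ≈ 123.3636.
floor = 123.
k = max(1, 123) = 123.

123


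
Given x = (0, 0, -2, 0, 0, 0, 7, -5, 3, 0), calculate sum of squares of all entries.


Non-zero entries: [(2, -2), (6, 7), (7, -5), (8, 3)]
Squares: [4, 49, 25, 9]
||x||_2^2 = sum = 87.

87


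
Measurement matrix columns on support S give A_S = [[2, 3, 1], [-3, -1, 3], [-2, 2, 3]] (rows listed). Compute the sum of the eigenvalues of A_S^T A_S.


Sum of eigenvalues of A_S^T A_S = trace(A_S^T A_S) = sum of squared column norms of A_S.
A_S^T A_S diagonal: [17, 14, 19].
trace = 17 + 14 + 19 = 50.

50


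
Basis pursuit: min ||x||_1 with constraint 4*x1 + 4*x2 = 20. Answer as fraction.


Axis intercepts:
  x1 = 5, x2 = 0: L1 = 5
  x1 = 0, x2 = 5: L1 = 5
x* = (5, 0)
||x*||_1 = 5.

5


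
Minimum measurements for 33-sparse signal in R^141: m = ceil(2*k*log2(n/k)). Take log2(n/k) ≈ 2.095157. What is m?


log2(n/k) = log2(141/33) ≈ 2.095157.
2*k*log2(n/k) ≈ 2*33*2.095157 = 138.280362.
m = ceil(138.280362) = 139.

139


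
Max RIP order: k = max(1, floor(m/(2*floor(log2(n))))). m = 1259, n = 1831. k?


floor(log2(1831)) = 10.
2*10 = 20.
m/(2*floor(log2(n))) = 1259/20 ≈ 62.95.
floor = 62.
k = max(1, 62) = 62.

62


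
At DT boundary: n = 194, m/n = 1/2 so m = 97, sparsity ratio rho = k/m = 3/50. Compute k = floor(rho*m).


m = 1/2*194 = 97.
rho = 3/50.
rho*m = 3/50*97 = 5.82.
k = floor(5.82) = 5.

5


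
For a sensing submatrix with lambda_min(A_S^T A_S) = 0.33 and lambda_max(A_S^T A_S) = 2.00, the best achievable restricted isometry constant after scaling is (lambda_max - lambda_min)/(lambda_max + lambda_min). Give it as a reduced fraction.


lambda_max - lambda_min = 2.00 - 0.33 = 1.67.
lambda_max + lambda_min = 2.00 + 0.33 = 2.33.
delta = 1.67/2.33 = 167/233.

167/233


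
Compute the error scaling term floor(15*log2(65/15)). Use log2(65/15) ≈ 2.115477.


log2(n/k) = log2(65/15) ≈ 2.115477.
k*log2(n/k) ≈ 15*2.115477 = 31.732155.
floor(31.732155) = 31.

31


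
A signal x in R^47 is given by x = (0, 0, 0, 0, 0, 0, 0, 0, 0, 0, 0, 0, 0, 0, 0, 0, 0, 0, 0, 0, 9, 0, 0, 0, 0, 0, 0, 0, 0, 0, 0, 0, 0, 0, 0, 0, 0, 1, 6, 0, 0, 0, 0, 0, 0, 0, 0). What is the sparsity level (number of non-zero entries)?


Non-zero positions: [20, 37, 38].
Sparsity = 3.

3


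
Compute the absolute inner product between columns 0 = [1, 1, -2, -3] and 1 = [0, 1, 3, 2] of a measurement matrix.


Inner product: 1*0 + 1*1 + -2*3 + -3*2
Products: [0, 1, -6, -6]
Sum = -11.
|dot| = 11.

11


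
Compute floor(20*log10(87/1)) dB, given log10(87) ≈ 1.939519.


||x||/||e|| = 87/1 = 87.
log10(87) ≈ 1.939519.
20*log10(||x||/||e||) ≈ 20*1.939519 = 38.79038.
floor(38.79038) = 38.

38


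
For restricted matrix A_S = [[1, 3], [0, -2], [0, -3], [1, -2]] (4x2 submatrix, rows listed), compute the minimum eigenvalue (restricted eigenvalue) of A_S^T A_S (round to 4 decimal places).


A_S^T A_S = [[2, 1], [1, 26]].
trace = 28.
det = 51.
disc = trace^2 - 4*det = 784 - 4*51 = 580.
sqrt(580) ≈ 24.083189.
lam_min = (28 - sqrt(580))/2 ≈ (28 - 24.083189)/2 = 1.9584055 ≈ 1.9584.

1.9584


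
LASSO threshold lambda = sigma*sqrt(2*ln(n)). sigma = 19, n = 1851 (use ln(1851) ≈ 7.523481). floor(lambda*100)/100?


ln(1851) ≈ 7.523481.
2*ln(n) ≈ 15.046962.
sqrt(2*ln(n)) ≈ sqrt(15.046962) ≈ 3.879041.
lambda ≈ 19*3.879041 = 73.701779.
floor(lambda*100)/100 = 73.70.

73.70


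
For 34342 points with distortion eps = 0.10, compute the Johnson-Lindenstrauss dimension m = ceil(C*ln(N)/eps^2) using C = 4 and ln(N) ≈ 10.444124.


ln(34342) ≈ 10.444124.
eps^2 = 0.10^2 = 0.01.
C*ln(N)/eps^2 ≈ 4*10.444124/0.01 ≈ 4177.6496.
m = ceil(4177.6496) = 4178.

4178


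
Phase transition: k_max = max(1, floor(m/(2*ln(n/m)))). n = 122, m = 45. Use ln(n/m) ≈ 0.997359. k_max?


n/m = 122/45.
ln(n/m) ≈ 0.997359.
2*ln(n/m) ≈ 1.994718.
m/(2*ln(n/m)) ≈ 45/1.994718 ≈ 22.5596.
floor = 22.
k_max = max(1, 22) = 22.

22


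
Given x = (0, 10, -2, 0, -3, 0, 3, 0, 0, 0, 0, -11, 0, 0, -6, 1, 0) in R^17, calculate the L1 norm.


Non-zero entries: [(1, 10), (2, -2), (4, -3), (6, 3), (11, -11), (14, -6), (15, 1)]
Absolute values: [10, 2, 3, 3, 11, 6, 1]
||x||_1 = sum = 36.

36


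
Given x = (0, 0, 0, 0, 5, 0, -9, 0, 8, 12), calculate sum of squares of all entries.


Non-zero entries: [(4, 5), (6, -9), (8, 8), (9, 12)]
Squares: [25, 81, 64, 144]
||x||_2^2 = sum = 314.

314


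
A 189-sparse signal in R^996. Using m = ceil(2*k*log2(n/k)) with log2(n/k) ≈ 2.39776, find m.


log2(n/k) = log2(996/189) ≈ 2.39776.
2*k*log2(n/k) ≈ 2*189*2.39776 = 906.35328.
m = ceil(906.35328) = 907.

907


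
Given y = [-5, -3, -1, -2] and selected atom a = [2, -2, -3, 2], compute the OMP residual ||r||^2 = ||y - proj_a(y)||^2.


a^T a = 21.
a^T y = -5.
coeff = -5/21 = -5/21.
||r||^2 = 794/21.

794/21


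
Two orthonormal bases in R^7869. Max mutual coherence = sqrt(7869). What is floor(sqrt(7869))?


88^2 = 7744 <= 7869 < 7921 = 89^2, so 88 <= sqrt(7869) < 89.
floor(sqrt(7869)) = 88.

88


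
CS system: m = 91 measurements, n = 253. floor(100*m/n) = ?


100*m/n = 100*91/253 ≈ 35.9684.
floor = 35.

35


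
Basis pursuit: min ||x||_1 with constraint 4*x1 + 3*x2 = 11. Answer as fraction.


Axis intercepts:
  x1 = 11/4, x2 = 0: L1 = 11/4
  x1 = 0, x2 = 11/3: L1 = 11/3
x* = (11/4, 0)
||x*||_1 = 11/4.

11/4


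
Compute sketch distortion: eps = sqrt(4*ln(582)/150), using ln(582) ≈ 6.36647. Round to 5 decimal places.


ln(582) ≈ 6.36647.
4*ln(N)/m ≈ 4*6.36647/150 ≈ 0.16977253.
eps = sqrt(0.16977253) ≈ 0.4120346 ≈ 0.41203.

0.41203


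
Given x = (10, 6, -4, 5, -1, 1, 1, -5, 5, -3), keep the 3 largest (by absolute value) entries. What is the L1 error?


Sorted |x_i| descending: [10, 6, 5, 5, 5, 4, 3, 1, 1, 1]
Keep top 3: [10, 6, 5]
Tail entries: [5, 5, 4, 3, 1, 1, 1]
L1 error = sum of tail = 20.

20


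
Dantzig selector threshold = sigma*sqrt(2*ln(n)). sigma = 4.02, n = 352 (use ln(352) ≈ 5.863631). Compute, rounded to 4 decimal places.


ln(352) ≈ 5.863631.
2*ln(n) ≈ 11.727262.
sqrt(2*ln(n)) ≈ sqrt(11.727262) ≈ 3.424509.
threshold ≈ 4.02*3.424509 = 13.76652618 ≈ 13.7665.

13.7665


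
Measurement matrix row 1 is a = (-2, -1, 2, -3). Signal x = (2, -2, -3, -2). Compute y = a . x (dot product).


Non-zero terms: ['-2*2', '-1*-2', '2*-3', '-3*-2']
Products: [-4, 2, -6, 6]
y = sum = -2.

-2


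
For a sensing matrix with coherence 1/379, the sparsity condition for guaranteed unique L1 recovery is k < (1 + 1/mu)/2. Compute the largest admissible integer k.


1/mu = 379.
1 + 1/mu = 380.
(1 + 1/mu)/2 = 190 is an integer and the inequality is strict, so k_max = 190 - 1 = 189.

189


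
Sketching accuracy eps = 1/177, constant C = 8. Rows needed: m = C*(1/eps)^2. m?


1/eps = 177.
(1/eps)^2 = 31329.
m = 8*31329 = 250632.

250632


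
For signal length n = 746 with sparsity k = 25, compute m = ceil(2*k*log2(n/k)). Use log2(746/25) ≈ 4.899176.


log2(n/k) = log2(746/25) ≈ 4.899176.
2*k*log2(n/k) ≈ 2*25*4.899176 = 244.9588.
m = ceil(244.9588) = 245.

245


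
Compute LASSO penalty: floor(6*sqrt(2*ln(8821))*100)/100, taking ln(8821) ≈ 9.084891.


ln(8821) ≈ 9.084891.
2*ln(n) ≈ 18.169782.
sqrt(2*ln(n)) ≈ sqrt(18.169782) ≈ 4.262603.
lambda ≈ 6*4.262603 = 25.575618.
floor(lambda*100)/100 = 25.57.

25.57


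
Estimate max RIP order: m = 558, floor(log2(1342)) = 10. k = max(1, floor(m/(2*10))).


floor(log2(1342)) = 10.
2*10 = 20.
m/(2*floor(log2(n))) = 558/20 ≈ 27.9.
floor = 27.
k = max(1, 27) = 27.

27


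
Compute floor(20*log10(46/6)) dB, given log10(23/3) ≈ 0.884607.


||x||/||e|| = 46/6 = 23/3.
log10(23/3) ≈ 0.884607.
20*log10(||x||/||e||) ≈ 20*0.884607 = 17.69214.
floor(17.69214) = 17.

17


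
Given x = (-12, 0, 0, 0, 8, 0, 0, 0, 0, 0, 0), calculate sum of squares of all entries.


Non-zero entries: [(0, -12), (4, 8)]
Squares: [144, 64]
||x||_2^2 = sum = 208.

208


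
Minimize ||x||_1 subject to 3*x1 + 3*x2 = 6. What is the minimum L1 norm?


Axis intercepts:
  x1 = 2, x2 = 0: L1 = 2
  x1 = 0, x2 = 2: L1 = 2
x* = (2, 0)
||x*||_1 = 2.

2


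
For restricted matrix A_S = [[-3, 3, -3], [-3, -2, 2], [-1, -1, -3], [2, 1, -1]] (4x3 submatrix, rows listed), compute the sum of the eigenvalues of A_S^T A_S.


Sum of eigenvalues of A_S^T A_S = trace(A_S^T A_S) = sum of squared column norms of A_S.
A_S^T A_S diagonal: [23, 15, 23].
trace = 23 + 15 + 23 = 61.

61


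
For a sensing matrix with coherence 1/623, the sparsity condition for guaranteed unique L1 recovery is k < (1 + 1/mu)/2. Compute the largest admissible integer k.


1/mu = 623.
1 + 1/mu = 624.
(1 + 1/mu)/2 = 312 is an integer and the inequality is strict, so k_max = 312 - 1 = 311.

311


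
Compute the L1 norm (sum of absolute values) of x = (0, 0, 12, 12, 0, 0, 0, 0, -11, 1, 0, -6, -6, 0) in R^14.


Non-zero entries: [(2, 12), (3, 12), (8, -11), (9, 1), (11, -6), (12, -6)]
Absolute values: [12, 12, 11, 1, 6, 6]
||x||_1 = sum = 48.

48


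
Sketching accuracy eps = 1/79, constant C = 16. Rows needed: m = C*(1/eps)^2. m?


1/eps = 79.
(1/eps)^2 = 6241.
m = 16*6241 = 99856.

99856


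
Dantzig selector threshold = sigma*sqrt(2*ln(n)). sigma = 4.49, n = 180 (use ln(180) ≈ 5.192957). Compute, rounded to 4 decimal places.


ln(180) ≈ 5.192957.
2*ln(n) ≈ 10.385914.
sqrt(2*ln(n)) ≈ sqrt(10.385914) ≈ 3.222718.
threshold ≈ 4.49*3.222718 = 14.47000382 ≈ 14.4700.

14.4700


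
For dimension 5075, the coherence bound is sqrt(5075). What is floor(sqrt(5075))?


71^2 = 5041 <= 5075 < 5184 = 72^2, so 71 <= sqrt(5075) < 72.
floor(sqrt(5075)) = 71.

71


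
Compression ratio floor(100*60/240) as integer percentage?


100*m/n = 100*60/240 ≈ 25.0.
floor = 25.

25


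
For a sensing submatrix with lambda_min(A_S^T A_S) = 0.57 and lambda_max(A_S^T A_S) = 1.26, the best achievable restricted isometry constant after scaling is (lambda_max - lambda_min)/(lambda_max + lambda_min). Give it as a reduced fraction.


lambda_max - lambda_min = 1.26 - 0.57 = 0.69.
lambda_max + lambda_min = 1.26 + 0.57 = 1.83.
delta = 0.69/1.83 = 69/183 = 23/61.

23/61


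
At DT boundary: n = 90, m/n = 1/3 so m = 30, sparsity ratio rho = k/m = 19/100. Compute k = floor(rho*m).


m = 1/3*90 = 30.
rho = 19/100.
rho*m = 19/100*30 = 5.7.
k = floor(5.7) = 5.

5


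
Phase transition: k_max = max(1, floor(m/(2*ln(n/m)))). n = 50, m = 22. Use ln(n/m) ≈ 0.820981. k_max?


n/m = 50/22 = 25/11.
ln(n/m) ≈ 0.820981.
2*ln(n/m) ≈ 1.641962.
m/(2*ln(n/m)) ≈ 22/1.641962 ≈ 13.3986.
floor = 13.
k_max = max(1, 13) = 13.

13


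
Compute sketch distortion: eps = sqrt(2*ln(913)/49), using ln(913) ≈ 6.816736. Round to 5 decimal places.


ln(913) ≈ 6.816736.
2*ln(N)/m ≈ 2*6.816736/49 ≈ 0.27823412.
eps = sqrt(0.27823412) ≈ 0.527479 ≈ 0.52748.

0.52748


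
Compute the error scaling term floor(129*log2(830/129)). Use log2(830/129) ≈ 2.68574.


log2(n/k) = log2(830/129) ≈ 2.68574.
k*log2(n/k) ≈ 129*2.68574 = 346.46046.
floor(346.46046) = 346.

346


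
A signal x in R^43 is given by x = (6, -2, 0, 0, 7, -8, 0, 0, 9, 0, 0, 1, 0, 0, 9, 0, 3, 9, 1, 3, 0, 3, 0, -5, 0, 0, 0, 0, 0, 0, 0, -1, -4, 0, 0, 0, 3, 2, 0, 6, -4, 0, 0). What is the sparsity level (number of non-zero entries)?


Non-zero positions: [0, 1, 4, 5, 8, 11, 14, 16, 17, 18, 19, 21, 23, 31, 32, 36, 37, 39, 40].
Sparsity = 19.

19


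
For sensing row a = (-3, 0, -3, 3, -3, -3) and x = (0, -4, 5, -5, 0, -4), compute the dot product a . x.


Non-zero terms: ['0*-4', '-3*5', '3*-5', '-3*-4']
Products: [0, -15, -15, 12]
y = sum = -18.

-18


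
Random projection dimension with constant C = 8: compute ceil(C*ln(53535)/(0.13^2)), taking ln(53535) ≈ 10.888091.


ln(53535) ≈ 10.888091.
eps^2 = 0.13^2 = 0.0169.
C*ln(N)/eps^2 ≈ 8*10.888091/0.0169 ≈ 5154.1259.
m = ceil(5154.1259) = 5155.

5155


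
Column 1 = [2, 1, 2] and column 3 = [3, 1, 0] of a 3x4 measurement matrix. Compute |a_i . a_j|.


Inner product: 2*3 + 1*1 + 2*0
Products: [6, 1, 0]
Sum = 7.
|dot| = 7.

7


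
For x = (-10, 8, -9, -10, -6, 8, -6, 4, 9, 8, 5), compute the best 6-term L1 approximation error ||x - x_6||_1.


Sorted |x_i| descending: [10, 10, 9, 9, 8, 8, 8, 6, 6, 5, 4]
Keep top 6: [10, 10, 9, 9, 8, 8]
Tail entries: [8, 6, 6, 5, 4]
L1 error = sum of tail = 29.

29


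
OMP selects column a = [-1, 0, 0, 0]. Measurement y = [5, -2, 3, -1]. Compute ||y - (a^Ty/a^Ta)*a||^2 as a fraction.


a^T a = 1.
a^T y = -5.
coeff = -5/1 = -5.
||r||^2 = 14.

14


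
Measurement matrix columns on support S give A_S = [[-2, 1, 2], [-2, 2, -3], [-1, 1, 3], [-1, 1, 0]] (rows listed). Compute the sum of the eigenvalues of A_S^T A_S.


Sum of eigenvalues of A_S^T A_S = trace(A_S^T A_S) = sum of squared column norms of A_S.
A_S^T A_S diagonal: [10, 7, 22].
trace = 10 + 7 + 22 = 39.

39


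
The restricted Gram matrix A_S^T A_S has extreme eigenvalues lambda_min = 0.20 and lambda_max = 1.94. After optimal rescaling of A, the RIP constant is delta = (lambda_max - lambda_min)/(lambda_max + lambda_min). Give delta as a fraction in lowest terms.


lambda_max - lambda_min = 1.94 - 0.20 = 1.74.
lambda_max + lambda_min = 1.94 + 0.20 = 2.14.
delta = 1.74/2.14 = 174/214 = 87/107.

87/107


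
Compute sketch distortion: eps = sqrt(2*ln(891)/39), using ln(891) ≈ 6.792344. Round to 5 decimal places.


ln(891) ≈ 6.792344.
2*ln(N)/m ≈ 2*6.792344/39 ≈ 0.34832533.
eps = sqrt(0.34832533) ≈ 0.5901909 ≈ 0.59019.

0.59019


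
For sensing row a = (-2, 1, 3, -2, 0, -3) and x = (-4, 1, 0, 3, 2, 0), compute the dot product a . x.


Non-zero terms: ['-2*-4', '1*1', '-2*3', '0*2']
Products: [8, 1, -6, 0]
y = sum = 3.

3


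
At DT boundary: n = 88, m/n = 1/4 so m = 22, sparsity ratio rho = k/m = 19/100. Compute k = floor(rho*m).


m = 1/4*88 = 22.
rho = 19/100.
rho*m = 19/100*22 = 4.18.
k = floor(4.18) = 4.

4


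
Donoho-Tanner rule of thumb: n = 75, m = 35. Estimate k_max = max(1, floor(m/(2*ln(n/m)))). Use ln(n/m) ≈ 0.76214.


n/m = 75/35 = 15/7.
ln(n/m) ≈ 0.76214.
2*ln(n/m) ≈ 1.52428.
m/(2*ln(n/m)) ≈ 35/1.52428 ≈ 22.9617.
floor = 22.
k_max = max(1, 22) = 22.

22


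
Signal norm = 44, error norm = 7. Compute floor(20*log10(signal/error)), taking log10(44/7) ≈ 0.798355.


||x||/||e|| = 44/7.
log10(44/7) ≈ 0.798355.
20*log10(||x||/||e||) ≈ 20*0.798355 = 15.9671.
floor(15.9671) = 15.

15


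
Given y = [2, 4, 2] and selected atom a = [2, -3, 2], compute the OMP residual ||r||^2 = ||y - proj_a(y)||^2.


a^T a = 17.
a^T y = -4.
coeff = -4/17 = -4/17.
||r||^2 = 392/17.

392/17


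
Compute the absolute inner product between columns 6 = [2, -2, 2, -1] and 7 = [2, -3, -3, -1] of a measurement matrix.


Inner product: 2*2 + -2*-3 + 2*-3 + -1*-1
Products: [4, 6, -6, 1]
Sum = 5.
|dot| = 5.

5


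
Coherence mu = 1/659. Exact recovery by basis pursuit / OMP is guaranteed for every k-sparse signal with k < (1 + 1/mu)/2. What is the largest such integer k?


1/mu = 659.
1 + 1/mu = 660.
(1 + 1/mu)/2 = 330 is an integer and the inequality is strict, so k_max = 330 - 1 = 329.

329


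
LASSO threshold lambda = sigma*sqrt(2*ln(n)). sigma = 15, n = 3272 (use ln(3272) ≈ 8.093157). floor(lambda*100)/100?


ln(3272) ≈ 8.093157.
2*ln(n) ≈ 16.186314.
sqrt(2*ln(n)) ≈ sqrt(16.186314) ≈ 4.023222.
lambda ≈ 15*4.023222 = 60.34833.
floor(lambda*100)/100 = 60.34.

60.34


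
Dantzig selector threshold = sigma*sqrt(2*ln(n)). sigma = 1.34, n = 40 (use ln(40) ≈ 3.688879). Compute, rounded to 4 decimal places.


ln(40) ≈ 3.688879.
2*ln(n) ≈ 7.377758.
sqrt(2*ln(n)) ≈ sqrt(7.377758) ≈ 2.716203.
threshold ≈ 1.34*2.716203 = 3.63971202 ≈ 3.6397.

3.6397


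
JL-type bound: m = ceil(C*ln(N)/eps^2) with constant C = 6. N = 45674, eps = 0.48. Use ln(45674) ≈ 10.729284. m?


ln(45674) ≈ 10.729284.
eps^2 = 0.48^2 = 0.2304.
C*ln(N)/eps^2 ≈ 6*10.729284/0.2304 ≈ 279.4084.
m = ceil(279.4084) = 280.

280


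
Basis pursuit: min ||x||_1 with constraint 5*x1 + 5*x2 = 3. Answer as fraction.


Axis intercepts:
  x1 = 3/5, x2 = 0: L1 = 3/5
  x1 = 0, x2 = 3/5: L1 = 3/5
x* = (3/5, 0)
||x*||_1 = 3/5.

3/5


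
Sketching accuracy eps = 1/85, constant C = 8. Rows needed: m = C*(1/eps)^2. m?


1/eps = 85.
(1/eps)^2 = 7225.
m = 8*7225 = 57800.

57800


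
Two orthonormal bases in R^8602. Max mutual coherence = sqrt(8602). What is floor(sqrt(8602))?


92^2 = 8464 <= 8602 < 8649 = 93^2, so 92 <= sqrt(8602) < 93.
floor(sqrt(8602)) = 92.

92


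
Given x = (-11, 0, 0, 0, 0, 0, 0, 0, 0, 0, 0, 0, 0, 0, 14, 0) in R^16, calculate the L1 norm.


Non-zero entries: [(0, -11), (14, 14)]
Absolute values: [11, 14]
||x||_1 = sum = 25.

25


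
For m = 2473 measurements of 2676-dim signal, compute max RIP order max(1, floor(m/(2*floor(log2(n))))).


floor(log2(2676)) = 11.
2*11 = 22.
m/(2*floor(log2(n))) = 2473/22 ≈ 112.4091.
floor = 112.
k = max(1, 112) = 112.

112


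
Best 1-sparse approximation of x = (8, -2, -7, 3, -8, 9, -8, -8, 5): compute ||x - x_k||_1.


Sorted |x_i| descending: [9, 8, 8, 8, 8, 7, 5, 3, 2]
Keep top 1: [9]
Tail entries: [8, 8, 8, 8, 7, 5, 3, 2]
L1 error = sum of tail = 49.

49


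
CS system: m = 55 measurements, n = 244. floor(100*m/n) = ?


100*m/n = 100*55/244 ≈ 22.541.
floor = 22.

22


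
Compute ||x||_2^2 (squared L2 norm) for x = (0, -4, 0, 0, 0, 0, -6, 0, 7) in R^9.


Non-zero entries: [(1, -4), (6, -6), (8, 7)]
Squares: [16, 36, 49]
||x||_2^2 = sum = 101.

101


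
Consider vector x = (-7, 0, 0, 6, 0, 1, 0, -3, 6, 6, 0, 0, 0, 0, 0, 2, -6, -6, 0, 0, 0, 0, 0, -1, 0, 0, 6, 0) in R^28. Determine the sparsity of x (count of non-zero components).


Non-zero positions: [0, 3, 5, 7, 8, 9, 15, 16, 17, 23, 26].
Sparsity = 11.

11


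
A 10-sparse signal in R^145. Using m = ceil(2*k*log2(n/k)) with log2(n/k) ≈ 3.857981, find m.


log2(n/k) = log2(145/10) ≈ 3.857981.
2*k*log2(n/k) ≈ 2*10*3.857981 = 77.15962.
m = ceil(77.15962) = 78.

78


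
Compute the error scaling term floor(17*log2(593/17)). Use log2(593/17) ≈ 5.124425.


log2(n/k) = log2(593/17) ≈ 5.124425.
k*log2(n/k) ≈ 17*5.124425 = 87.115225.
floor(87.115225) = 87.

87


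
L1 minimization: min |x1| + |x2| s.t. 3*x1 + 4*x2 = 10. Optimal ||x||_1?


Axis intercepts:
  x1 = 10/3, x2 = 0: L1 = 10/3
  x1 = 0, x2 = 5/2: L1 = 5/2
x* = (0, 5/2)
||x*||_1 = 5/2.

5/2


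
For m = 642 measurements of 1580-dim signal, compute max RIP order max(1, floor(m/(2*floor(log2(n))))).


floor(log2(1580)) = 10.
2*10 = 20.
m/(2*floor(log2(n))) = 642/20 ≈ 32.1.
floor = 32.
k = max(1, 32) = 32.

32


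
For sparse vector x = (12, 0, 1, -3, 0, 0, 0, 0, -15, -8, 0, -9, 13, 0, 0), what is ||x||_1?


Non-zero entries: [(0, 12), (2, 1), (3, -3), (8, -15), (9, -8), (11, -9), (12, 13)]
Absolute values: [12, 1, 3, 15, 8, 9, 13]
||x||_1 = sum = 61.

61


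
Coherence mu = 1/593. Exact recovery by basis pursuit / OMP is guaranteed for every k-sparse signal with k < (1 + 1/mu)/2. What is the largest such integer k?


1/mu = 593.
1 + 1/mu = 594.
(1 + 1/mu)/2 = 297 is an integer and the inequality is strict, so k_max = 297 - 1 = 296.

296


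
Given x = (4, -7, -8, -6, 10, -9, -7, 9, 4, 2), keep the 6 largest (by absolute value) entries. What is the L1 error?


Sorted |x_i| descending: [10, 9, 9, 8, 7, 7, 6, 4, 4, 2]
Keep top 6: [10, 9, 9, 8, 7, 7]
Tail entries: [6, 4, 4, 2]
L1 error = sum of tail = 16.

16


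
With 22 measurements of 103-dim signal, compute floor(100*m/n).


100*m/n = 100*22/103 ≈ 21.3592.
floor = 21.

21


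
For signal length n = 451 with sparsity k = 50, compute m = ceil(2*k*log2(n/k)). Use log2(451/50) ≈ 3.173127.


log2(n/k) = log2(451/50) ≈ 3.173127.
2*k*log2(n/k) ≈ 2*50*3.173127 = 317.3127.
m = ceil(317.3127) = 318.

318


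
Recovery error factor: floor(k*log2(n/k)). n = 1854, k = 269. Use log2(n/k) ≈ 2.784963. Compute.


log2(n/k) = log2(1854/269) ≈ 2.784963.
k*log2(n/k) ≈ 269*2.784963 = 749.155047.
floor(749.155047) = 749.

749


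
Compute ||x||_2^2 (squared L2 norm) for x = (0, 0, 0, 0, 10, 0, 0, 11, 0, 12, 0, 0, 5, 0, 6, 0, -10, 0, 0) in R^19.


Non-zero entries: [(4, 10), (7, 11), (9, 12), (12, 5), (14, 6), (16, -10)]
Squares: [100, 121, 144, 25, 36, 100]
||x||_2^2 = sum = 526.

526


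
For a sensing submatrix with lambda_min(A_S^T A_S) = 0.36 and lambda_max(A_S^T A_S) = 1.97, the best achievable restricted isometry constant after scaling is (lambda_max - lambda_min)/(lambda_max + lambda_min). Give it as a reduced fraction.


lambda_max - lambda_min = 1.97 - 0.36 = 1.61.
lambda_max + lambda_min = 1.97 + 0.36 = 2.33.
delta = 1.61/2.33 = 161/233.

161/233


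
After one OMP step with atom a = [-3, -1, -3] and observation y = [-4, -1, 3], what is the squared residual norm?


a^T a = 19.
a^T y = 4.
coeff = 4/19 = 4/19.
||r||^2 = 478/19.

478/19


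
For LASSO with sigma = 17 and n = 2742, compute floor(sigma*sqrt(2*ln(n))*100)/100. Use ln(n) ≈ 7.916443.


ln(2742) ≈ 7.916443.
2*ln(n) ≈ 15.832886.
sqrt(2*ln(n)) ≈ sqrt(15.832886) ≈ 3.979056.
lambda ≈ 17*3.979056 = 67.643952.
floor(lambda*100)/100 = 67.64.

67.64


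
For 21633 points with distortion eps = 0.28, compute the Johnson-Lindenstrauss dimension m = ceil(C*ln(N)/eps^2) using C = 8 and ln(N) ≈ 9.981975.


ln(21633) ≈ 9.981975.
eps^2 = 0.28^2 = 0.0784.
C*ln(N)/eps^2 ≈ 8*9.981975/0.0784 ≈ 1018.5689.
m = ceil(1018.5689) = 1019.

1019


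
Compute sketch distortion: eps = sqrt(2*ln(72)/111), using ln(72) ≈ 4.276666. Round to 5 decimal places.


ln(72) ≈ 4.276666.
2*ln(N)/m ≈ 2*4.276666/111 ≈ 0.07705705.
eps = sqrt(0.07705705) ≈ 0.2775915 ≈ 0.27759.

0.27759


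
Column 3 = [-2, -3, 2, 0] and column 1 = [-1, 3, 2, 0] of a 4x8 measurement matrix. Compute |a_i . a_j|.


Inner product: -2*-1 + -3*3 + 2*2 + 0*0
Products: [2, -9, 4, 0]
Sum = -3.
|dot| = 3.

3
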